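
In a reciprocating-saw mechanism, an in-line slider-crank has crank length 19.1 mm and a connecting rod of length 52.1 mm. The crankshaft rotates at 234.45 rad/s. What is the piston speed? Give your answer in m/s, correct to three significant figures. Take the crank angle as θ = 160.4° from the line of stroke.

0.979

ω = 234.4 rad/s
For an in-line slider-crank, x = r cosθ + √(L² − r² sin²θ), so v = −rω sinθ·[1 + r cosθ/√(L² − r² sin²θ)].
With r = 0.0191 m, L = 0.0521 m, θ = 160.4°: √(L² − r² sin²θ) = 0.051705 m.
v = −0.0191·234.4·0.33545·[1 + 0.0191·-0.94206/0.051705] = -0.9794 m/s.
|v| = 0.9794 m/s.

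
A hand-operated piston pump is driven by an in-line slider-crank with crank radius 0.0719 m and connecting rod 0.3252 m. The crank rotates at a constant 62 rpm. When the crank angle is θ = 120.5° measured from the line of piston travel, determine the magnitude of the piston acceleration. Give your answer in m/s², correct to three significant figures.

ω = 2π·62/60 = 6.493 rad/s
x(θ) = r cosθ + √(L² − r² sin²θ); with ω constant, a = ω²·d²x/dθ².
d²x/dθ² = −r cosθ − r²(cos2θ)/√u − r⁴ sin²2θ/(4u^{3/2}),  u = L² − r² sin²θ = 0.101917 m².
Substituting r = 0.0719 m, L = 0.3252 m, θ = 120.5°: d²x/dθ² = +0.044186 m.
a = ω²·d²x/dθ² = (6.493)²·(+0.044186) = +1.8626 m/s²;  |a| = 1.8626 m/s².

1.86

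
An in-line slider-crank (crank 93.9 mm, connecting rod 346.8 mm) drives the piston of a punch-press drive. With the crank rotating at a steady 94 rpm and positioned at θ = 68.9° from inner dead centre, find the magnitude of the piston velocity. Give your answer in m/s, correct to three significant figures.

ω = 2π·94/60 = 9.844 rad/s
For an in-line slider-crank, x = r cosθ + √(L² − r² sin²θ), so v = −rω sinθ·[1 + r cosθ/√(L² − r² sin²θ)].
With r = 0.0939 m, L = 0.3468 m, θ = 68.9°: √(L² − r² sin²θ) = 0.33555 m.
v = −0.0939·9.844·0.93295·[1 + 0.0939·0.36000/0.33555] = -0.94922 m/s.
|v| = 0.94922 m/s.

0.949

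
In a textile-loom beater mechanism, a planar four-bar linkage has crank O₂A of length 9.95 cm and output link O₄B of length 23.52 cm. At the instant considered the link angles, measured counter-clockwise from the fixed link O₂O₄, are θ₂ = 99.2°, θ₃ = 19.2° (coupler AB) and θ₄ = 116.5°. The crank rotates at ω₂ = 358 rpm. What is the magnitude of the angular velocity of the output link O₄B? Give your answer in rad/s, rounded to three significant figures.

15.7

ω₂ = 37.49 rad/s (from 358 rpm).
Differentiating the loop-closure r₂e^{iθ₂}+r₃e^{iθ₃}=r₁+r₄e^{iθ₄} gives r₂ω₂e^{iθ₂}+r₃ω₃e^{iθ₃}=r₄ω₄e^{iθ₄}.
Eliminating the other unknown: ω₄ = r₂ω₂ sin(θ₂−θ₃) / [r₄ sin(θ₄−θ₃)].
Numerator sine = +0.98481; denominator sine = +0.99189.
Result = 0.0995·37.49·(+0.98481) / (0.2352·(+0.99189)) = +15.746 rad/s; magnitude 15.746 rad/s.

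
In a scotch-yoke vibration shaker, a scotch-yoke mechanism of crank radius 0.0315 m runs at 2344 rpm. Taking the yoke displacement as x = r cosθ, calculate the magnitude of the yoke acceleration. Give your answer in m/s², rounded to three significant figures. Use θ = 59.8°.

ω = 245.5 rad/s (from 2344 rpm).
x = r cosθ ⇒ ẍ = −rω² cosθ (ω constant).
|a| = rω²|cosθ| = 0.0315·(245.5)²·|cos 59.8°| = 954.7 m/s².

955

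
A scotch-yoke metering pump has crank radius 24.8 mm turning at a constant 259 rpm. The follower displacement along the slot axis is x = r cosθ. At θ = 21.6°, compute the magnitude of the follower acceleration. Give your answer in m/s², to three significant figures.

17.0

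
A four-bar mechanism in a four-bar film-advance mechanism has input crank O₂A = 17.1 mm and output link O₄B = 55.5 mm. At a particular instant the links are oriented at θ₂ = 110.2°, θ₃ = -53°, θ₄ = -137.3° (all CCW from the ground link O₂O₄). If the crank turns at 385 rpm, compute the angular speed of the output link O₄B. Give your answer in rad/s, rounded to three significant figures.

3.61

ω₂ = 40.32 rad/s (from 385 rpm).
Differentiating the loop-closure r₂e^{iθ₂}+r₃e^{iθ₃}=r₁+r₄e^{iθ₄} gives r₂ω₂e^{iθ₂}+r₃ω₃e^{iθ₃}=r₄ω₄e^{iθ₄}.
Eliminating the other unknown: ω₄ = r₂ω₂ sin(θ₂−θ₃) / [r₄ sin(θ₄−θ₃)].
Numerator sine = +0.28903; denominator sine = -0.99506.
Result = 0.0171·40.32·(+0.28903) / (0.0555·(-0.99506)) = -3.6082 rad/s; magnitude 3.6082 rad/s.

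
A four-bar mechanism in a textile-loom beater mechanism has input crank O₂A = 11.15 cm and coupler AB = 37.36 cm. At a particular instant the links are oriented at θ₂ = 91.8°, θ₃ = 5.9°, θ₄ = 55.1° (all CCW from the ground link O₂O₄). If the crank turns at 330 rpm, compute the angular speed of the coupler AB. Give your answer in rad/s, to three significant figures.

ω₂ = 34.56 rad/s (from 330 rpm).
Differentiating the loop-closure r₂e^{iθ₂}+r₃e^{iθ₃}=r₁+r₄e^{iθ₄} gives r₂ω₂e^{iθ₂}+r₃ω₃e^{iθ₃}=r₄ω₄e^{iθ₄}.
Eliminating the other unknown: ω₃ = r₂ω₂ sin(θ₄−θ₂) / [r₃ sin(θ₃−θ₄)].
Numerator sine = -0.59763; denominator sine = -0.75700.
Result = 0.1115·34.56·(-0.59763) / (0.3736·(-0.75700)) = +8.1423 rad/s; magnitude 8.1423 rad/s.

8.14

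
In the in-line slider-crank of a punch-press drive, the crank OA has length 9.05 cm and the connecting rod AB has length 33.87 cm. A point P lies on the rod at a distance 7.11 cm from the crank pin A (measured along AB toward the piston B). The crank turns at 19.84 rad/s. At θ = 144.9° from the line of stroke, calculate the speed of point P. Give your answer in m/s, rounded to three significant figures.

ω = 19.84 rad/s.  Crank-pin speed |V_A| = rω = 1.7955 m/s, perpendicular to OA.
Rod angle: sinφ = −(r/L) sinθ ⇒ φ = -8.838°; ω_rod = −rω cosθ/√(L²−r²sin²θ) = +4.3893 rad/s.
V_P = V_A + ω_rod × AP, with AP = 0.0711 m along the rod.
Components: V_Px = −rω sinθ − a·ω_rod·sinφ = -0.98449 m/s;  V_Py = rω cosθ + a·ω_rod·cosφ = -1.1606 m/s.
|V_P| = √(V_Px² + V_Py²) = 1.5219 m/s.

1.52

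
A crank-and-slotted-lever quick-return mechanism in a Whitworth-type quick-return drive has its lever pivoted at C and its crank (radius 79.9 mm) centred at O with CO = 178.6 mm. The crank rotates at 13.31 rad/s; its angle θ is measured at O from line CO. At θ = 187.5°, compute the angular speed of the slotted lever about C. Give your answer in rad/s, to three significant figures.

ω = 13.31 rad/s
Crank pin A relative to C: A = (d + r cosθ, r sinθ); lever angle φ = atan2(r sinθ, d + r cosθ).
Differentiating tanφ: φ̇ = rω(d cosθ + r)/(d² + r² + 2dr cosθ).
d² + r² + 2dr cosθ = |CA|² = 0.00998586 m²;  d cosθ + r = -0.097172 m.
|ω_lever| = |0.0799·13.31·-0.097172| / 0.00998586 = 10.349 rad/s.

10.3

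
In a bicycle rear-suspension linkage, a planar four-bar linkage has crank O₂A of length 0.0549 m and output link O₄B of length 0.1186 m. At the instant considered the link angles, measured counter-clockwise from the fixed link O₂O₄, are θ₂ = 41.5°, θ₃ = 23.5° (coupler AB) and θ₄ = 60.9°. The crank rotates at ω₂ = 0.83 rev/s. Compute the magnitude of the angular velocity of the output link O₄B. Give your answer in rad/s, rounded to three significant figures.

1.23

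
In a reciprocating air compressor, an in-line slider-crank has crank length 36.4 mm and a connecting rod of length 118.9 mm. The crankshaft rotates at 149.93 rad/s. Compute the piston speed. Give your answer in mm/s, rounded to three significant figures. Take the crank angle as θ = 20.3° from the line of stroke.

2440

ω = 149.9 rad/s
For an in-line slider-crank, x = r cosθ + √(L² − r² sin²θ), so v = −rω sinθ·[1 + r cosθ/√(L² − r² sin²θ)].
With r = 0.0364 m, L = 0.1189 m, θ = 20.3°: √(L² − r² sin²θ) = 0.11823 m.
v = −0.0364·149.9·0.34694·[1 + 0.0364·0.93789/0.11823] = -2.4401 m/s.
|v| = 2.4401 m/s = 2440.1 mm/s.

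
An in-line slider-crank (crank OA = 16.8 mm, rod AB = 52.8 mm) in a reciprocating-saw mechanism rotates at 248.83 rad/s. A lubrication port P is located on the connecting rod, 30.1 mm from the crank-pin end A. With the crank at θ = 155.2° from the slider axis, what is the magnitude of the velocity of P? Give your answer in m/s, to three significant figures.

ω = 248.8 rad/s.  Crank-pin speed |V_A| = rω = 4.1803 m/s, perpendicular to OA.
Rod angle: sinφ = −(r/L) sinθ ⇒ φ = -7.670°; ω_rod = −rω cosθ/√(L²−r²sin²θ) = +72.52 rad/s.
V_P = V_A + ω_rod × AP, with AP = 0.0301 m along the rod.
Components: V_Px = −rω sinθ − a·ω_rod·sinφ = -1.4621 m/s;  V_Py = rω cosθ + a·ω_rod·cosφ = -1.6315 m/s.
|V_P| = √(V_Px² + V_Py²) = 2.1908 m/s.

2.19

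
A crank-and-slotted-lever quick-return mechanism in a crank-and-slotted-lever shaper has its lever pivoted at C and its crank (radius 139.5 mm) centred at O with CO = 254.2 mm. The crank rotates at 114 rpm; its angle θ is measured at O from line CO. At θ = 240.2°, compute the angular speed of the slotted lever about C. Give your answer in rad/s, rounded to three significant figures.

0.449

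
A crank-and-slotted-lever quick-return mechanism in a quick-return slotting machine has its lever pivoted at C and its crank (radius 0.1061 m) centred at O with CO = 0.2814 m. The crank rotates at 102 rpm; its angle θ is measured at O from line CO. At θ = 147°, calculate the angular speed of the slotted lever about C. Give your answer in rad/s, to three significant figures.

3.65

ω = 10.68 rad/s (from 102 rpm).
Crank pin A relative to C: A = (d + r cosθ, r sinθ); lever angle φ = atan2(r sinθ, d + r cosθ).
Differentiating tanφ: φ̇ = rω(d cosθ + r)/(d² + r² + 2dr cosθ).
d² + r² + 2dr cosθ = |CA|² = 0.0403636 m²;  d cosθ + r = -0.1299 m.
|ω_lever| = |0.1061·10.68·-0.1299| / 0.0403636 = 3.6473 rad/s.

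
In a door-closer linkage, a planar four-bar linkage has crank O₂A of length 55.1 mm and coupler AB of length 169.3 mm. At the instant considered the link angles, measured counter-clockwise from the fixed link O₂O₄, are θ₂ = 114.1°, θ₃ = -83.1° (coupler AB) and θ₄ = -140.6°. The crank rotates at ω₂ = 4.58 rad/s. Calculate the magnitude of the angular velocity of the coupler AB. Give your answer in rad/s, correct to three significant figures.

1.70

ω₂ = 4.58 rad/s
Differentiating the loop-closure r₂e^{iθ₂}+r₃e^{iθ₃}=r₁+r₄e^{iθ₄} gives r₂ω₂e^{iθ₂}+r₃ω₃e^{iθ₃}=r₄ω₄e^{iθ₄}.
Eliminating the other unknown: ω₃ = r₂ω₂ sin(θ₄−θ₂) / [r₃ sin(θ₃−θ₄)].
Numerator sine = +0.96456; denominator sine = +0.84339.
Result = 0.0551·4.58·(+0.96456) / (0.1693·(+0.84339)) = +1.7047 rad/s; magnitude 1.7047 rad/s.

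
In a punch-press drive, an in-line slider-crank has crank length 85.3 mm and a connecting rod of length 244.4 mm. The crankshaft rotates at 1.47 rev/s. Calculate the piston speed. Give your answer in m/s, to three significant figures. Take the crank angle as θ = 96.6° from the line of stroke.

0.749

ω = 2π·1.47 = 9.236 rad/s
For an in-line slider-crank, x = r cosθ + √(L² − r² sin²θ), so v = −rω sinθ·[1 + r cosθ/√(L² − r² sin²θ)].
With r = 0.0853 m, L = 0.2444 m, θ = 96.6°: √(L² − r² sin²θ) = 0.22924 m.
v = −0.0853·9.236·0.99337·[1 + 0.0853·-0.11494/0.22924] = -0.74916 m/s.
|v| = 0.74916 m/s.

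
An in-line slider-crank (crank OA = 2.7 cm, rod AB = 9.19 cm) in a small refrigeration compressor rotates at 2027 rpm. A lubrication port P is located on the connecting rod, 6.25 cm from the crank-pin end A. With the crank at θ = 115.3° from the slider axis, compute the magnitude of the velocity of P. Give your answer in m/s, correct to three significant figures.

4.79

ω = 212.3 rad/s.  Crank-pin speed |V_A| = rω = 5.7312 m/s, perpendicular to OA.
Rod angle: sinφ = −(r/L) sinθ ⇒ φ = -15.404°; ω_rod = −rω cosθ/√(L²−r²sin²θ) = +27.645 rad/s.
V_P = V_A + ω_rod × AP, with AP = 0.0625 m along the rod.
Components: V_Px = −rω sinθ − a·ω_rod·sinφ = -4.7226 m/s;  V_Py = rω cosθ + a·ω_rod·cosφ = -0.78356 m/s.
|V_P| = √(V_Px² + V_Py²) = 4.7871 m/s.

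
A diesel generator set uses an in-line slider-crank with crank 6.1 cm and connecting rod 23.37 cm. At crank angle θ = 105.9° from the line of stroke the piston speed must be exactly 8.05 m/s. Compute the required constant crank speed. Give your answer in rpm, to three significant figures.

1410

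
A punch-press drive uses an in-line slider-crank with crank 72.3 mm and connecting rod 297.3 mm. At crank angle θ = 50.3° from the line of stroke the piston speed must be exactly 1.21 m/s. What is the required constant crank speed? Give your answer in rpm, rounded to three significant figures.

For an in-line slider-crank, |v_piston| = rω|sinθ|·[1 + r cosθ/√(L² − r² sin²θ)].
With r = 0.0723 m, L = 0.2973 m, θ = 50.3°: the bracketed kinematic factor |dx/dθ| = 0.064424 m.
ω = v/|dx/dθ| = 1.21/0.064424 = 18.782 rad/s.
N = 60ω/(2π) = 179.35 rpm.

179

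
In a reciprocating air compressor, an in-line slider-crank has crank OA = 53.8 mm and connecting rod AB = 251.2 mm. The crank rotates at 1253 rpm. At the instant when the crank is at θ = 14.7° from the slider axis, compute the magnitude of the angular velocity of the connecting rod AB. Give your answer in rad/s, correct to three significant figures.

27.2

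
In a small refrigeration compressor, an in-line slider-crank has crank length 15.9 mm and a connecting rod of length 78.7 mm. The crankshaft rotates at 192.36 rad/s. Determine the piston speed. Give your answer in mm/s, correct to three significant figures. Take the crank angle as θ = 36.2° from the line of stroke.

ω = 192.4 rad/s
For an in-line slider-crank, x = r cosθ + √(L² − r² sin²θ), so v = −rω sinθ·[1 + r cosθ/√(L² − r² sin²θ)].
With r = 0.0159 m, L = 0.0787 m, θ = 36.2°: √(L² − r² sin²θ) = 0.078138 m.
v = −0.0159·192.4·0.59061·[1 + 0.0159·0.80696/0.078138] = -2.103 m/s.
|v| = 2.103 m/s = 2103 mm/s.

2100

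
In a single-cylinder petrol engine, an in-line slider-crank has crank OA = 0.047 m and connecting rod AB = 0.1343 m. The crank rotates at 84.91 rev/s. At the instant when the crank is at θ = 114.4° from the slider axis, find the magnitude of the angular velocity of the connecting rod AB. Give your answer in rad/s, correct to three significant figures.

ω = 533.5 rad/s (converted from 84.91 rev/s).
The rod makes angle φ with the slider axis where L sinφ = r sinθ; differentiating, L cosφ·φ̇ = r ω cosθ.
L cosφ = √(L² − r² sin²θ) = 0.1273 m.
|ω_rod| = r ω |cosθ| / √(L² − r² sin²θ) = 0.047·533.5·0.41310/0.1273 = 81.373 rad/s.

81.4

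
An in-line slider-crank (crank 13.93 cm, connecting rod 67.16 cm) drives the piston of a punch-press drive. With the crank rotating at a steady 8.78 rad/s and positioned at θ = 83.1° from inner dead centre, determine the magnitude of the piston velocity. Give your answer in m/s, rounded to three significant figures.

ω = 8.78 rad/s
For an in-line slider-crank, x = r cosθ + √(L² − r² sin²θ), so v = −rω sinθ·[1 + r cosθ/√(L² − r² sin²θ)].
With r = 0.1393 m, L = 0.6716 m, θ = 83.1°: √(L² − r² sin²θ) = 0.65721 m.
v = −0.1393·8.78·0.99276·[1 + 0.1393·0.12014/0.65721] = -1.2451 m/s.
|v| = 1.2451 m/s.

1.25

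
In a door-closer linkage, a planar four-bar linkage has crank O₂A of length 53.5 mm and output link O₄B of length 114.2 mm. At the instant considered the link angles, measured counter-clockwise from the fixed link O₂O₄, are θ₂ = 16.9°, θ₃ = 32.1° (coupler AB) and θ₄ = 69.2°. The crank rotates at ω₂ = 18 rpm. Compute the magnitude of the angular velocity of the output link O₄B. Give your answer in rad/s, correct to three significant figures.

ω₂ = 1.885 rad/s (from 18 rpm).
Differentiating the loop-closure r₂e^{iθ₂}+r₃e^{iθ₃}=r₁+r₄e^{iθ₄} gives r₂ω₂e^{iθ₂}+r₃ω₃e^{iθ₃}=r₄ω₄e^{iθ₄}.
Eliminating the other unknown: ω₄ = r₂ω₂ sin(θ₂−θ₃) / [r₄ sin(θ₄−θ₃)].
Numerator sine = -0.26219; denominator sine = +0.60321.
Result = 0.0535·1.885·(-0.26219) / (0.1142·(+0.60321)) = -0.38383 rad/s; magnitude 0.38383 rad/s.

0.384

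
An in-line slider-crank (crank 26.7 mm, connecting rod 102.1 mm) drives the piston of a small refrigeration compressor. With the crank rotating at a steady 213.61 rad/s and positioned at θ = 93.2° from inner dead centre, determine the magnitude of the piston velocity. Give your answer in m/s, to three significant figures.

ω = 213.6 rad/s
For an in-line slider-crank, x = r cosθ + √(L² − r² sin²θ), so v = −rω sinθ·[1 + r cosθ/√(L² − r² sin²θ)].
With r = 0.0267 m, L = 0.1021 m, θ = 93.2°: √(L² − r² sin²θ) = 0.098558 m.
v = −0.0267·213.6·0.99844·[1 + 0.0267·-0.05582/0.098558] = -5.6084 m/s.
|v| = 5.6084 m/s.

5.61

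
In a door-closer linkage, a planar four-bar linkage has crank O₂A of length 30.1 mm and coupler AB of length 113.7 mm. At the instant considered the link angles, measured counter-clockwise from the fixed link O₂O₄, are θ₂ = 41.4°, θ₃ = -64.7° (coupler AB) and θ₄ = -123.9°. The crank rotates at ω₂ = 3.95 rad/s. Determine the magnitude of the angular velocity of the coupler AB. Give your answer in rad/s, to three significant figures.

ω₂ = 3.95 rad/s
Differentiating the loop-closure r₂e^{iθ₂}+r₃e^{iθ₃}=r₁+r₄e^{iθ₄} gives r₂ω₂e^{iθ₂}+r₃ω₃e^{iθ₃}=r₄ω₄e^{iθ₄}.
Eliminating the other unknown: ω₃ = r₂ω₂ sin(θ₄−θ₂) / [r₃ sin(θ₃−θ₄)].
Numerator sine = -0.25376; denominator sine = +0.85896.
Result = 0.0301·3.95·(-0.25376) / (0.1137·(+0.85896)) = -0.30892 rad/s; magnitude 0.30892 rad/s.

0.309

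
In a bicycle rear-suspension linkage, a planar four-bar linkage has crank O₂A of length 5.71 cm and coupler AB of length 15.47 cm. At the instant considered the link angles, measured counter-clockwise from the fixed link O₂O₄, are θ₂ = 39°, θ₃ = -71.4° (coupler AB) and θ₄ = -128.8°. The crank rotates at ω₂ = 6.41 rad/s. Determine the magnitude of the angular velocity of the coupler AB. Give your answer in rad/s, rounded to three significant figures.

ω₂ = 6.41 rad/s
Differentiating the loop-closure r₂e^{iθ₂}+r₃e^{iθ₃}=r₁+r₄e^{iθ₄} gives r₂ω₂e^{iθ₂}+r₃ω₃e^{iθ₃}=r₄ω₄e^{iθ₄}.
Eliminating the other unknown: ω₃ = r₂ω₂ sin(θ₄−θ₂) / [r₃ sin(θ₃−θ₄)].
Numerator sine = -0.21132; denominator sine = +0.84245.
Result = 0.0571·6.41·(-0.21132) / (0.1547·(+0.84245)) = -0.59348 rad/s; magnitude 0.59348 rad/s.

0.593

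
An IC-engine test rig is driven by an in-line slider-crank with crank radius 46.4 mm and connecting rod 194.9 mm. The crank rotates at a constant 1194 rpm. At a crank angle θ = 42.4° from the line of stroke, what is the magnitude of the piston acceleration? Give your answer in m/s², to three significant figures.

554

ω = 2π·1194/60 = 125 rad/s
x(θ) = r cosθ + √(L² − r² sin²θ); with ω constant, a = ω²·d²x/dθ².
d²x/dθ² = −r cosθ − r²(cos2θ)/√u − r⁴ sin²2θ/(4u^{3/2}),  u = L² − r² sin²θ = 0.0370071 m².
Substituting r = 0.0464 m, L = 0.1949 m, θ = 42.4°: d²x/dθ² = -0.03544 m.
a = ω²·d²x/dθ² = (125)²·(-0.03544) = -554.07 m/s²;  |a| = 554.07 m/s².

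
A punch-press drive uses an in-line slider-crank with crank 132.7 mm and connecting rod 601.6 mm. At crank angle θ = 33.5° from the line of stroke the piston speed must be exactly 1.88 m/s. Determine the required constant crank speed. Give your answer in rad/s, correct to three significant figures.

21.7

For an in-line slider-crank, |v_piston| = rω|sinθ|·[1 + r cosθ/√(L² − r² sin²θ)].
With r = 0.1327 m, L = 0.6016 m, θ = 33.5°: the bracketed kinematic factor |dx/dθ| = 0.086815 m.
ω = v/|dx/dθ| = 1.88/0.086815 = 21.655 rad/s.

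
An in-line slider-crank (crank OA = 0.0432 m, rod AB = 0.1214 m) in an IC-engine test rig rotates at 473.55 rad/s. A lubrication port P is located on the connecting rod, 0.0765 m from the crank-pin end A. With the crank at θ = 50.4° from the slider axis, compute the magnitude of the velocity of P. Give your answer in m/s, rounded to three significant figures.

ω = 473.6 rad/s.  Crank-pin speed |V_A| = rω = 20.457 m/s, perpendicular to OA.
Rod angle: sinφ = −(r/L) sinθ ⇒ φ = -15.914°; ω_rod = −rω cosθ/√(L²−r²sin²θ) = -111.69 rad/s.
V_P = V_A + ω_rod × AP, with AP = 0.0765 m along the rod.
Components: V_Px = −rω sinθ − a·ω_rod·sinφ = -18.105 m/s;  V_Py = rω cosθ + a·ω_rod·cosφ = +4.8229 m/s.
|V_P| = √(V_Px² + V_Py²) = 18.737 m/s.

18.7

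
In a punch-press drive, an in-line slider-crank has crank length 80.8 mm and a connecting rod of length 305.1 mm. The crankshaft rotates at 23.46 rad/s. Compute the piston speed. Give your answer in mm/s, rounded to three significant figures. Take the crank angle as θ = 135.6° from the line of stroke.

1070

ω = 23.46 rad/s
For an in-line slider-crank, x = r cosθ + √(L² − r² sin²θ), so v = −rω sinθ·[1 + r cosθ/√(L² − r² sin²θ)].
With r = 0.0808 m, L = 0.3051 m, θ = 135.6°: √(L² − r² sin²θ) = 0.29982 m.
v = −0.0808·23.46·0.69966·[1 + 0.0808·-0.71447/0.29982] = -1.0709 m/s.
|v| = 1.0709 m/s = 1070.9 mm/s.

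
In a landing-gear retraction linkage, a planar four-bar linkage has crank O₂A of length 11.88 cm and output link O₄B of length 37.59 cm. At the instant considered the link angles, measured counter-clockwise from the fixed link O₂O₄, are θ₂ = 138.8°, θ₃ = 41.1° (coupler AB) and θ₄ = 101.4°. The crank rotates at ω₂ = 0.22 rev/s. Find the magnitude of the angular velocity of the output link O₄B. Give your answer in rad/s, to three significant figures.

ω₂ = 1.382 rad/s (from 0.22 rev/s).
Differentiating the loop-closure r₂e^{iθ₂}+r₃e^{iθ₃}=r₁+r₄e^{iθ₄} gives r₂ω₂e^{iθ₂}+r₃ω₃e^{iθ₃}=r₄ω₄e^{iθ₄}.
Eliminating the other unknown: ω₄ = r₂ω₂ sin(θ₂−θ₃) / [r₄ sin(θ₄−θ₃)].
Numerator sine = +0.99098; denominator sine = +0.86863.
Result = 0.1188·1.382·(+0.99098) / (0.3759·(+0.86863)) = +0.4984 rad/s; magnitude 0.4984 rad/s.

0.498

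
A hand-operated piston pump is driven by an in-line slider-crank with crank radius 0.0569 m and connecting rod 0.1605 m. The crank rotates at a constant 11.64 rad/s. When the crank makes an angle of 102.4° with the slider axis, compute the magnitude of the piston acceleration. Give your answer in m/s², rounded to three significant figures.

4.28

ω = 11.64 rad/s
x(θ) = r cosθ + √(L² − r² sin²θ); with ω constant, a = ω²·d²x/dθ².
d²x/dθ² = −r cosθ − r²(cos2θ)/√u − r⁴ sin²2θ/(4u^{3/2}),  u = L² − r² sin²θ = 0.0226719 m².
Substituting r = 0.0569 m, L = 0.1605 m, θ = 102.4°: d²x/dθ² = +0.031602 m.
a = ω²·d²x/dθ² = (11.64)²·(+0.031602) = +4.2818 m/s²;  |a| = 4.2818 m/s².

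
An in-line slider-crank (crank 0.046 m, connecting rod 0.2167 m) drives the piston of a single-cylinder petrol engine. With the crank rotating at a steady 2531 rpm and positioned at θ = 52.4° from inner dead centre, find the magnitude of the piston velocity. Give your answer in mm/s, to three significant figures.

10900

ω = 2π·2531/60 = 265 rad/s
For an in-line slider-crank, x = r cosθ + √(L² − r² sin²θ), so v = −rω sinθ·[1 + r cosθ/√(L² − r² sin²θ)].
With r = 0.046 m, L = 0.2167 m, θ = 52.4°: √(L² − r² sin²θ) = 0.21361 m.
v = −0.046·265·0.79229·[1 + 0.046·0.61015/0.21361] = -10.929 m/s.
|v| = 10.929 m/s = 10929 mm/s.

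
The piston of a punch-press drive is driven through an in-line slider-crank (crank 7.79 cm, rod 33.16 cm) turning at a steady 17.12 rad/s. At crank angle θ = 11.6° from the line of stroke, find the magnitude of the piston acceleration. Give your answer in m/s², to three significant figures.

27.3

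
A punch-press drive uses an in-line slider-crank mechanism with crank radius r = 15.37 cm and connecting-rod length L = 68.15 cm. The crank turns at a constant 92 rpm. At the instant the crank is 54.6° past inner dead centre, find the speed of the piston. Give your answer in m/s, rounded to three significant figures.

1.37

ω = 2π·92/60 = 9.634 rad/s
For an in-line slider-crank, x = r cosθ + √(L² − r² sin²θ), so v = −rω sinθ·[1 + r cosθ/√(L² − r² sin²θ)].
With r = 0.1537 m, L = 0.6815 m, θ = 54.6°: √(L² − r² sin²θ) = 0.66988 m.
v = −0.1537·9.634·0.81513·[1 + 0.1537·0.57928/0.66988] = -1.3675 m/s.
|v| = 1.3675 m/s.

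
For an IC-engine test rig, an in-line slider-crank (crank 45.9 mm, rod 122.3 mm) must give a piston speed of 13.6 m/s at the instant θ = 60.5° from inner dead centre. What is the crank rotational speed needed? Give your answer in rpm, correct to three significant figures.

For an in-line slider-crank, |v_piston| = rω|sinθ|·[1 + r cosθ/√(L² − r² sin²θ)].
With r = 0.0459 m, L = 0.1223 m, θ = 60.5°: the bracketed kinematic factor |dx/dθ| = 0.047761 m.
ω = v/|dx/dθ| = 13.6/0.047761 = 284.75 rad/s.
N = 60ω/(2π) = 2719.2 rpm.

2720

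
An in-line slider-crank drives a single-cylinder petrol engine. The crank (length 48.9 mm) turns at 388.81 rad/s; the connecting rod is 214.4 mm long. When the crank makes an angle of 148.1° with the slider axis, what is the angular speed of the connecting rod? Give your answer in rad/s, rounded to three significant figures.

75.8

ω = 388.8 rad/s
The rod makes angle φ with the slider axis where L sinφ = r sinθ; differentiating, L cosφ·φ̇ = r ω cosθ.
L cosφ = √(L² − r² sin²θ) = 0.21284 m.
|ω_rod| = r ω |cosθ| / √(L² − r² sin²θ) = 0.0489·388.8·0.84897/0.21284 = 75.839 rad/s.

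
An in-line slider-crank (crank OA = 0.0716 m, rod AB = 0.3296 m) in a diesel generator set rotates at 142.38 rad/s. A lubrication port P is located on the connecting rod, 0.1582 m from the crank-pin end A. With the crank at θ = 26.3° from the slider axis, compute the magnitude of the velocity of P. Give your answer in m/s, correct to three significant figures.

ω = 142.4 rad/s.  Crank-pin speed |V_A| = rω = 10.194 m/s, perpendicular to OA.
Rod angle: sinφ = −(r/L) sinθ ⇒ φ = -5.523°; ω_rod = −rω cosθ/√(L²−r²sin²θ) = -27.857 rad/s.
V_P = V_A + ω_rod × AP, with AP = 0.1582 m along the rod.
Components: V_Px = −rω sinθ − a·ω_rod·sinφ = -4.941 m/s;  V_Py = rω cosθ + a·ω_rod·cosφ = +4.7526 m/s.
|V_P| = √(V_Px² + V_Py²) = 6.8557 m/s.

6.86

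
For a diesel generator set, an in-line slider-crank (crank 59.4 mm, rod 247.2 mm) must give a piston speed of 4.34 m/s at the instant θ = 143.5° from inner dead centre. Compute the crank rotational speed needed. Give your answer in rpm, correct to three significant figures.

For an in-line slider-crank, |v_piston| = rω|sinθ|·[1 + r cosθ/√(L² − r² sin²θ)].
With r = 0.0594 m, L = 0.2472 m, θ = 143.5°: the bracketed kinematic factor |dx/dθ| = 0.028437 m.
ω = v/|dx/dθ| = 4.34/0.028437 = 152.62 rad/s.
N = 60ω/(2π) = 1457.4 rpm.

1460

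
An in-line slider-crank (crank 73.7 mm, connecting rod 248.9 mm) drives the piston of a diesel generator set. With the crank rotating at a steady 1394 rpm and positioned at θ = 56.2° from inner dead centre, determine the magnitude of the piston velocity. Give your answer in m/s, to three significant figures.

ω = 2π·1394/60 = 146 rad/s
For an in-line slider-crank, x = r cosθ + √(L² − r² sin²θ), so v = −rω sinθ·[1 + r cosθ/√(L² − r² sin²θ)].
With r = 0.0737 m, L = 0.2489 m, θ = 56.2°: √(L² − r² sin²θ) = 0.24125 m.
v = −0.0737·146·0.83098·[1 + 0.0737·0.55630/0.24125] = -10.46 m/s.
|v| = 10.46 m/s.

10.5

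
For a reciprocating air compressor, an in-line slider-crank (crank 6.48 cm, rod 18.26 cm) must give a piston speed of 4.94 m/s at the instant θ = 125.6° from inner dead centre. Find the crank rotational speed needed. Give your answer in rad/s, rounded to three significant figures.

For an in-line slider-crank, |v_piston| = rω|sinθ|·[1 + r cosθ/√(L² − r² sin²θ)].
With r = 0.0648 m, L = 0.1826 m, θ = 125.6°: the bracketed kinematic factor |dx/dθ| = 0.041321 m.
ω = v/|dx/dθ| = 4.94/0.041321 = 119.55 rad/s.

120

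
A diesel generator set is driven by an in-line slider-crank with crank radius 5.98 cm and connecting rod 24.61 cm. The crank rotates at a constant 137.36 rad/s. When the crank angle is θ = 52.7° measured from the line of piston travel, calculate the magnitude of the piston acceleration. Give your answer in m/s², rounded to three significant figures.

ω = 137.4 rad/s
x(θ) = r cosθ + √(L² − r² sin²θ); with ω constant, a = ω²·d²x/dθ².
d²x/dθ² = −r cosθ − r²(cos2θ)/√u − r⁴ sin²2θ/(4u^{3/2}),  u = L² − r² sin²θ = 0.0583024 m².
Substituting r = 0.0598 m, L = 0.2461 m, θ = 52.7°: d²x/dθ² = -0.032516 m.
a = ω²·d²x/dθ² = (137.4)²·(-0.032516) = -613.51 m/s²;  |a| = 613.51 m/s².

614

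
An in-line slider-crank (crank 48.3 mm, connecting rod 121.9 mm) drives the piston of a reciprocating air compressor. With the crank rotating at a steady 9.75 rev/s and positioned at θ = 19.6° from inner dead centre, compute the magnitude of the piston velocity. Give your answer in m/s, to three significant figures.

1.37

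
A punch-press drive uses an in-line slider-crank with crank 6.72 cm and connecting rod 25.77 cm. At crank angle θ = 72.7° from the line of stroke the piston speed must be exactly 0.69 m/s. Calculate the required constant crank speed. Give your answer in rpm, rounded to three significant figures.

For an in-line slider-crank, |v_piston| = rω|sinθ|·[1 + r cosθ/√(L² − r² sin²θ)].
With r = 0.0672 m, L = 0.2577 m, θ = 72.7°: the bracketed kinematic factor |dx/dθ| = 0.069297 m.
ω = v/|dx/dθ| = 0.69/0.069297 = 9.9571 rad/s.
N = 60ω/(2π) = 95.084 rpm.

95.1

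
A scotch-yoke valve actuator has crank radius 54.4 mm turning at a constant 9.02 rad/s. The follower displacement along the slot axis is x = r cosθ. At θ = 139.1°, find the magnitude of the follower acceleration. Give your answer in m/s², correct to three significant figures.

3.35

ω = 9.02 rad/s
x = r cosθ ⇒ ẍ = −rω² cosθ (ω constant).
|a| = rω²|cosθ| = 0.0544·(9.02)²·|cos 139.1°| = 3.3454 m/s².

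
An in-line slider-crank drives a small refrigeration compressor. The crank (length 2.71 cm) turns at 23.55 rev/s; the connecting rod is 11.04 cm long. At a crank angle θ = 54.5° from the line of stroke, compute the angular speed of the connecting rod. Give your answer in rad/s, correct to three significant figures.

ω = 148 rad/s (converted from 23.55 rev/s).
The rod makes angle φ with the slider axis where L sinφ = r sinθ; differentiating, L cosφ·φ̇ = r ω cosθ.
L cosφ = √(L² − r² sin²θ) = 0.10817 m.
|ω_rod| = r ω |cosθ| / √(L² − r² sin²θ) = 0.0271·148·0.58070/0.10817 = 21.527 rad/s.

21.5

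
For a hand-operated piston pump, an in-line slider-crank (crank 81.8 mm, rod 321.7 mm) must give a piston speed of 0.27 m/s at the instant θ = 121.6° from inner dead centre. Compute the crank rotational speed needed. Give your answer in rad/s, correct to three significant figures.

For an in-line slider-crank, |v_piston| = rω|sinθ|·[1 + r cosθ/√(L² − r² sin²θ)].
With r = 0.0818 m, L = 0.3217 m, θ = 121.6°: the bracketed kinematic factor |dx/dθ| = 0.060163 m.
ω = v/|dx/dθ| = 0.27/0.060163 = 4.4878 rad/s.

4.49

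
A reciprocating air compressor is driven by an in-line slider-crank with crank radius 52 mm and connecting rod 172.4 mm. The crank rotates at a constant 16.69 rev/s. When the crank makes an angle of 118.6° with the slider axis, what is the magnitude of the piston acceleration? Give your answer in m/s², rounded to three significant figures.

368

ω = 2π·16.7 = 104.9 rad/s
x(θ) = r cosθ + √(L² − r² sin²θ); with ω constant, a = ω²·d²x/dθ².
d²x/dθ² = −r cosθ − r²(cos2θ)/√u − r⁴ sin²2θ/(4u^{3/2}),  u = L² − r² sin²θ = 0.0276374 m².
Substituting r = 0.052 m, L = 0.1724 m, θ = 118.6°: d²x/dθ² = +0.033422 m.
a = ω²·d²x/dθ² = (104.9)²·(+0.033422) = +367.54 m/s²;  |a| = 367.54 m/s².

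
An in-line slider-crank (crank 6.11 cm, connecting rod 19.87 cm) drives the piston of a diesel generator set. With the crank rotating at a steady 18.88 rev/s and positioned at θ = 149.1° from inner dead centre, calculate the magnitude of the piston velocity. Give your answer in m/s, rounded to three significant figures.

2.73

ω = 2π·18.9 = 118.6 rad/s
For an in-line slider-crank, x = r cosθ + √(L² − r² sin²θ), so v = −rω sinθ·[1 + r cosθ/√(L² − r² sin²θ)].
With r = 0.0611 m, L = 0.1987 m, θ = 149.1°: √(L² − r² sin²θ) = 0.19621 m.
v = −0.0611·118.6·0.51354·[1 + 0.0611·-0.85806/0.19621] = -2.7276 m/s.
|v| = 2.7276 m/s.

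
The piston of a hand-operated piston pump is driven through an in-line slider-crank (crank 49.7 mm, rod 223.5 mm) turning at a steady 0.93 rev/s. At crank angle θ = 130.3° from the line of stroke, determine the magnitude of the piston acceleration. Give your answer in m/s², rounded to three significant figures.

ω = 2π·0.93 = 5.843 rad/s
x(θ) = r cosθ + √(L² − r² sin²θ); with ω constant, a = ω²·d²x/dθ².
d²x/dθ² = −r cosθ − r²(cos2θ)/√u − r⁴ sin²2θ/(4u^{3/2}),  u = L² − r² sin²θ = 0.0485155 m².
Substituting r = 0.0497 m, L = 0.2235 m, θ = 130.3°: d²x/dθ² = +0.033838 m.
a = ω²·d²x/dθ² = (5.843)²·(+0.033838) = +1.1554 m/s²;  |a| = 1.1554 m/s².

1.16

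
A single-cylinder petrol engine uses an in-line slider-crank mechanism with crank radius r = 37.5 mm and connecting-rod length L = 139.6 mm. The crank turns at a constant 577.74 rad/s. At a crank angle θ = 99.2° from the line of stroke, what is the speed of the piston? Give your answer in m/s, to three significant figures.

ω = 577.7 rad/s
For an in-line slider-crank, x = r cosθ + √(L² − r² sin²θ), so v = −rω sinθ·[1 + r cosθ/√(L² − r² sin²θ)].
With r = 0.0375 m, L = 0.1396 m, θ = 99.2°: √(L² − r² sin²θ) = 0.1346 m.
v = −0.0375·577.7·0.98714·[1 + 0.0375·-0.15988/0.1346] = -20.434 m/s.
|v| = 20.434 m/s.

20.4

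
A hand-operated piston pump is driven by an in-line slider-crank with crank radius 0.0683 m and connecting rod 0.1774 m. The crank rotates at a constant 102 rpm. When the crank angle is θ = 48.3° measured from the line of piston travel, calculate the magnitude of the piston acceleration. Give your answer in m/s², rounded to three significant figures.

ω = 2π·102/60 = 10.68 rad/s
x(θ) = r cosθ + √(L² − r² sin²θ); with ω constant, a = ω²·d²x/dθ².
d²x/dθ² = −r cosθ − r²(cos2θ)/√u − r⁴ sin²2θ/(4u^{3/2}),  u = L² − r² sin²θ = 0.0288702 m².
Substituting r = 0.0683 m, L = 0.1774 m, θ = 48.3°: d²x/dθ² = -0.043374 m.
a = ω²·d²x/dθ² = (10.68)²·(-0.043374) = -4.9487 m/s²;  |a| = 4.9487 m/s².

4.95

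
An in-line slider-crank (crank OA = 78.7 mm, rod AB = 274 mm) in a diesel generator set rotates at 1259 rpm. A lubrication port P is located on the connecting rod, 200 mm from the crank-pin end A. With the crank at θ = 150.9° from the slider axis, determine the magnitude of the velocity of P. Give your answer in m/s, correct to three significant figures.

4.79

ω = 131.8 rad/s.  Crank-pin speed |V_A| = rω = 10.376 m/s, perpendicular to OA.
Rod angle: sinφ = −(r/L) sinθ ⇒ φ = -8.030°; ω_rod = −rω cosθ/√(L²−r²sin²θ) = +33.416 rad/s.
V_P = V_A + ω_rod × AP, with AP = 0.2 m along the rod.
Components: V_Px = −rω sinθ − a·ω_rod·sinφ = -4.1126 m/s;  V_Py = rω cosθ + a·ω_rod·cosφ = -2.4485 m/s.
|V_P| = √(V_Px² + V_Py²) = 4.7864 m/s.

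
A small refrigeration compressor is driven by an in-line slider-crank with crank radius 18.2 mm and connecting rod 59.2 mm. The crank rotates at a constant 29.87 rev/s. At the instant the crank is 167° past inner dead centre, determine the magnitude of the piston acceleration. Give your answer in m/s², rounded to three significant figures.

446

ω = 2π·29.9 = 187.7 rad/s
x(θ) = r cosθ + √(L² − r² sin²θ); with ω constant, a = ω²·d²x/dθ².
d²x/dθ² = −r cosθ − r²(cos2θ)/√u − r⁴ sin²2θ/(4u^{3/2}),  u = L² − r² sin²θ = 0.00348788 m².
Substituting r = 0.0182 m, L = 0.0592 m, θ = 167°: d²x/dθ² = +0.012667 m.
a = ω²·d²x/dθ² = (187.7)²·(+0.012667) = +446.17 m/s²;  |a| = 446.17 m/s².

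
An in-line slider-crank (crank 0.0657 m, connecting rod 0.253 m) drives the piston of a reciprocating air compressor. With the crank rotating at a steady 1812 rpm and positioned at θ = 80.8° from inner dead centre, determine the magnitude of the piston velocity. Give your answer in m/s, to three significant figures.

12.8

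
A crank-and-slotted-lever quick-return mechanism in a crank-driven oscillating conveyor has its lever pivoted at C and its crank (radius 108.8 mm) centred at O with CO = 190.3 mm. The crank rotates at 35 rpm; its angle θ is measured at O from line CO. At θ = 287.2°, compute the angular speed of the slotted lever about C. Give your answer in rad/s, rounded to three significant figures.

1.09

ω = 3.665 rad/s (from 35 rpm).
Crank pin A relative to C: A = (d + r cosθ, r sinθ); lever angle φ = atan2(r sinθ, d + r cosθ).
Differentiating tanφ: φ̇ = rω(d cosθ + r)/(d² + r² + 2dr cosθ).
d² + r² + 2dr cosθ = |CA|² = 0.0602966 m²;  d cosθ + r = +0.16507 m.
|ω_lever| = |0.1088·3.665·+0.16507| / 0.0602966 = 1.0917 rad/s.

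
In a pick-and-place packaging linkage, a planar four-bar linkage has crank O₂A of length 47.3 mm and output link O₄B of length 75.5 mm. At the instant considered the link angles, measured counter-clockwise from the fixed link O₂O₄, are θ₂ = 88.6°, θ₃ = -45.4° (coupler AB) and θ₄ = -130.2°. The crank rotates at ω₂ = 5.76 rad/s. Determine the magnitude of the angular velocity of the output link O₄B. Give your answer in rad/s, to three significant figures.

ω₂ = 5.76 rad/s
Differentiating the loop-closure r₂e^{iθ₂}+r₃e^{iθ₃}=r₁+r₄e^{iθ₄} gives r₂ω₂e^{iθ₂}+r₃ω₃e^{iθ₃}=r₄ω₄e^{iθ₄}.
Eliminating the other unknown: ω₄ = r₂ω₂ sin(θ₂−θ₃) / [r₄ sin(θ₄−θ₃)].
Numerator sine = +0.71934; denominator sine = -0.99588.
Result = 0.0473·5.76·(+0.71934) / (0.0755·(-0.99588)) = -2.6065 rad/s; magnitude 2.6065 rad/s.

2.61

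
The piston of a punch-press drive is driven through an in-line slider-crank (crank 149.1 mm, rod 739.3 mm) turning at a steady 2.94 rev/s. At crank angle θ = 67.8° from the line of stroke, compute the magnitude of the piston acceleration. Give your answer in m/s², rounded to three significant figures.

11.8

ω = 2π·2.94 = 18.47 rad/s
x(θ) = r cosθ + √(L² − r² sin²θ); with ω constant, a = ω²·d²x/dθ².
d²x/dθ² = −r cosθ − r²(cos2θ)/√u − r⁴ sin²2θ/(4u^{3/2}),  u = L² − r² sin²θ = 0.527507 m².
Substituting r = 0.1491 m, L = 0.7393 m, θ = 67.8°: d²x/dθ² = -0.034625 m.
a = ω²·d²x/dθ² = (18.47)²·(-0.034625) = -11.815 m/s²;  |a| = 11.815 m/s².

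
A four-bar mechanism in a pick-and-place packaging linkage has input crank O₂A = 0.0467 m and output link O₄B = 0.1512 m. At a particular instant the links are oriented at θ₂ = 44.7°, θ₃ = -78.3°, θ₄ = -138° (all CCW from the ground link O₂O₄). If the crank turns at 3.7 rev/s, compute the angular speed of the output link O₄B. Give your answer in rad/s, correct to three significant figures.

6.97

ω₂ = 23.25 rad/s (from 3.7 rev/s).
Differentiating the loop-closure r₂e^{iθ₂}+r₃e^{iθ₃}=r₁+r₄e^{iθ₄} gives r₂ω₂e^{iθ₂}+r₃ω₃e^{iθ₃}=r₄ω₄e^{iθ₄}.
Eliminating the other unknown: ω₄ = r₂ω₂ sin(θ₂−θ₃) / [r₄ sin(θ₄−θ₃)].
Numerator sine = +0.83867; denominator sine = -0.86340.
Result = 0.0467·23.25·(+0.83867) / (0.1512·(-0.86340)) = -6.9747 rad/s; magnitude 6.9747 rad/s.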